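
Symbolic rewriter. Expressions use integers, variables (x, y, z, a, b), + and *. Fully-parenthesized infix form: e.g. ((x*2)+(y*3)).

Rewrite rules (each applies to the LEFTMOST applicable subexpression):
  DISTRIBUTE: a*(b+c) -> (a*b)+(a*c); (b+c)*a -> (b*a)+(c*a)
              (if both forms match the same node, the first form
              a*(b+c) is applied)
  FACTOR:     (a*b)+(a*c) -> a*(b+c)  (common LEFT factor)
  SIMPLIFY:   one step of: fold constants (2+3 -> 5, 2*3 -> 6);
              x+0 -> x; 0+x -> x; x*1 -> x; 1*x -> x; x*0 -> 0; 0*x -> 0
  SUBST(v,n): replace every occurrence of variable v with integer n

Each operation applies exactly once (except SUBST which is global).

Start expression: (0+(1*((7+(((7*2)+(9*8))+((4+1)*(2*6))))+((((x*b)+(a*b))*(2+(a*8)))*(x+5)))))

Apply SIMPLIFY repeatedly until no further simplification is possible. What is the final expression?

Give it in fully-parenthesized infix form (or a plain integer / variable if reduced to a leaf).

Start: (0+(1*((7+(((7*2)+(9*8))+((4+1)*(2*6))))+((((x*b)+(a*b))*(2+(a*8)))*(x+5)))))
Step 1: at root: (0+(1*((7+(((7*2)+(9*8))+((4+1)*(2*6))))+((((x*b)+(a*b))*(2+(a*8)))*(x+5))))) -> (1*((7+(((7*2)+(9*8))+((4+1)*(2*6))))+((((x*b)+(a*b))*(2+(a*8)))*(x+5)))); overall: (0+(1*((7+(((7*2)+(9*8))+((4+1)*(2*6))))+((((x*b)+(a*b))*(2+(a*8)))*(x+5))))) -> (1*((7+(((7*2)+(9*8))+((4+1)*(2*6))))+((((x*b)+(a*b))*(2+(a*8)))*(x+5))))
Step 2: at root: (1*((7+(((7*2)+(9*8))+((4+1)*(2*6))))+((((x*b)+(a*b))*(2+(a*8)))*(x+5)))) -> ((7+(((7*2)+(9*8))+((4+1)*(2*6))))+((((x*b)+(a*b))*(2+(a*8)))*(x+5))); overall: (1*((7+(((7*2)+(9*8))+((4+1)*(2*6))))+((((x*b)+(a*b))*(2+(a*8)))*(x+5)))) -> ((7+(((7*2)+(9*8))+((4+1)*(2*6))))+((((x*b)+(a*b))*(2+(a*8)))*(x+5)))
Step 3: at LRLL: (7*2) -> 14; overall: ((7+(((7*2)+(9*8))+((4+1)*(2*6))))+((((x*b)+(a*b))*(2+(a*8)))*(x+5))) -> ((7+((14+(9*8))+((4+1)*(2*6))))+((((x*b)+(a*b))*(2+(a*8)))*(x+5)))
Step 4: at LRLR: (9*8) -> 72; overall: ((7+((14+(9*8))+((4+1)*(2*6))))+((((x*b)+(a*b))*(2+(a*8)))*(x+5))) -> ((7+((14+72)+((4+1)*(2*6))))+((((x*b)+(a*b))*(2+(a*8)))*(x+5)))
Step 5: at LRL: (14+72) -> 86; overall: ((7+((14+72)+((4+1)*(2*6))))+((((x*b)+(a*b))*(2+(a*8)))*(x+5))) -> ((7+(86+((4+1)*(2*6))))+((((x*b)+(a*b))*(2+(a*8)))*(x+5)))
Step 6: at LRRL: (4+1) -> 5; overall: ((7+(86+((4+1)*(2*6))))+((((x*b)+(a*b))*(2+(a*8)))*(x+5))) -> ((7+(86+(5*(2*6))))+((((x*b)+(a*b))*(2+(a*8)))*(x+5)))
Step 7: at LRRR: (2*6) -> 12; overall: ((7+(86+(5*(2*6))))+((((x*b)+(a*b))*(2+(a*8)))*(x+5))) -> ((7+(86+(5*12)))+((((x*b)+(a*b))*(2+(a*8)))*(x+5)))
Step 8: at LRR: (5*12) -> 60; overall: ((7+(86+(5*12)))+((((x*b)+(a*b))*(2+(a*8)))*(x+5))) -> ((7+(86+60))+((((x*b)+(a*b))*(2+(a*8)))*(x+5)))
Step 9: at LR: (86+60) -> 146; overall: ((7+(86+60))+((((x*b)+(a*b))*(2+(a*8)))*(x+5))) -> ((7+146)+((((x*b)+(a*b))*(2+(a*8)))*(x+5)))
Step 10: at L: (7+146) -> 153; overall: ((7+146)+((((x*b)+(a*b))*(2+(a*8)))*(x+5))) -> (153+((((x*b)+(a*b))*(2+(a*8)))*(x+5)))
Fixed point: (153+((((x*b)+(a*b))*(2+(a*8)))*(x+5)))

Answer: (153+((((x*b)+(a*b))*(2+(a*8)))*(x+5)))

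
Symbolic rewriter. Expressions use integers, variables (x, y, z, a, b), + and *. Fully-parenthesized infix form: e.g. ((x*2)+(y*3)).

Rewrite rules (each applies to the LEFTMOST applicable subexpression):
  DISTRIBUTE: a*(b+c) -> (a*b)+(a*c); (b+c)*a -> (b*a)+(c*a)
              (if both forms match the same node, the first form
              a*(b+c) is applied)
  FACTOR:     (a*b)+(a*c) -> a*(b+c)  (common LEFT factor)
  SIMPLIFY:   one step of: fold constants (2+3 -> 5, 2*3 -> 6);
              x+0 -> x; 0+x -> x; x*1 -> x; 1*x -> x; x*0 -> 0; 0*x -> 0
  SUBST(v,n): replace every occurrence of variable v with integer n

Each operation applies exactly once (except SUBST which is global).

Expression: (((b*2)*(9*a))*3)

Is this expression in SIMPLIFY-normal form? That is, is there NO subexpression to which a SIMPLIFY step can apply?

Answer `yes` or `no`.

Answer: yes

Derivation:
Expression: (((b*2)*(9*a))*3)
Scanning for simplifiable subexpressions (pre-order)...
  at root: (((b*2)*(9*a))*3) (not simplifiable)
  at L: ((b*2)*(9*a)) (not simplifiable)
  at LL: (b*2) (not simplifiable)
  at LR: (9*a) (not simplifiable)
Result: no simplifiable subexpression found -> normal form.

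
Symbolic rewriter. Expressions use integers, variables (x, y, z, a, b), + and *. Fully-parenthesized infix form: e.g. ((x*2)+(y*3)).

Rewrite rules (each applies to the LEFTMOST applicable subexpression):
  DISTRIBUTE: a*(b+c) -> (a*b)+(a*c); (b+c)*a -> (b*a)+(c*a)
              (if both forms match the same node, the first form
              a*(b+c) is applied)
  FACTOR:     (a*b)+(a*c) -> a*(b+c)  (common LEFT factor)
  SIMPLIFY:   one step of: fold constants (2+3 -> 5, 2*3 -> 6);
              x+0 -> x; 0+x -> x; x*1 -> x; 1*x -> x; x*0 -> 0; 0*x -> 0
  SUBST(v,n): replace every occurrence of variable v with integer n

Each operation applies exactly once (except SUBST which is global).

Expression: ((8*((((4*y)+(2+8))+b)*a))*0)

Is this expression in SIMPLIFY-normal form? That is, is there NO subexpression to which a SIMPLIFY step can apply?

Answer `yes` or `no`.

Expression: ((8*((((4*y)+(2+8))+b)*a))*0)
Scanning for simplifiable subexpressions (pre-order)...
  at root: ((8*((((4*y)+(2+8))+b)*a))*0) (SIMPLIFIABLE)
  at L: (8*((((4*y)+(2+8))+b)*a)) (not simplifiable)
  at LR: ((((4*y)+(2+8))+b)*a) (not simplifiable)
  at LRL: (((4*y)+(2+8))+b) (not simplifiable)
  at LRLL: ((4*y)+(2+8)) (not simplifiable)
  at LRLLL: (4*y) (not simplifiable)
  at LRLLR: (2+8) (SIMPLIFIABLE)
Found simplifiable subexpr at path root: ((8*((((4*y)+(2+8))+b)*a))*0)
One SIMPLIFY step would give: 0
-> NOT in normal form.

Answer: no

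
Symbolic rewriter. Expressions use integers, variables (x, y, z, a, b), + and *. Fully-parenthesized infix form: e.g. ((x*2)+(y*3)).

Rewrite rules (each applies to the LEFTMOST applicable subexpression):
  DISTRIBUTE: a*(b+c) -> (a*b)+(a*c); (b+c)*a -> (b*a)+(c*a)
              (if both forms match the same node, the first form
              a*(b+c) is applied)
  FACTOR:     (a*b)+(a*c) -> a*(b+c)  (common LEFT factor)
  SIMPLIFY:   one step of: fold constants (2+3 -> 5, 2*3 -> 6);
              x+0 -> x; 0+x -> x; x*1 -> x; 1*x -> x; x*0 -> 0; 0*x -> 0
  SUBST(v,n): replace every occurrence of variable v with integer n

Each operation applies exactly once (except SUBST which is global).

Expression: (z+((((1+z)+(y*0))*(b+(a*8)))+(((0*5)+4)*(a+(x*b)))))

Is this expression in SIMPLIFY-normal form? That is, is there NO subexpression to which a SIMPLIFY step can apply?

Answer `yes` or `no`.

Answer: no

Derivation:
Expression: (z+((((1+z)+(y*0))*(b+(a*8)))+(((0*5)+4)*(a+(x*b)))))
Scanning for simplifiable subexpressions (pre-order)...
  at root: (z+((((1+z)+(y*0))*(b+(a*8)))+(((0*5)+4)*(a+(x*b))))) (not simplifiable)
  at R: ((((1+z)+(y*0))*(b+(a*8)))+(((0*5)+4)*(a+(x*b)))) (not simplifiable)
  at RL: (((1+z)+(y*0))*(b+(a*8))) (not simplifiable)
  at RLL: ((1+z)+(y*0)) (not simplifiable)
  at RLLL: (1+z) (not simplifiable)
  at RLLR: (y*0) (SIMPLIFIABLE)
  at RLR: (b+(a*8)) (not simplifiable)
  at RLRR: (a*8) (not simplifiable)
  at RR: (((0*5)+4)*(a+(x*b))) (not simplifiable)
  at RRL: ((0*5)+4) (not simplifiable)
  at RRLL: (0*5) (SIMPLIFIABLE)
  at RRR: (a+(x*b)) (not simplifiable)
  at RRRR: (x*b) (not simplifiable)
Found simplifiable subexpr at path RLLR: (y*0)
One SIMPLIFY step would give: (z+((((1+z)+0)*(b+(a*8)))+(((0*5)+4)*(a+(x*b)))))
-> NOT in normal form.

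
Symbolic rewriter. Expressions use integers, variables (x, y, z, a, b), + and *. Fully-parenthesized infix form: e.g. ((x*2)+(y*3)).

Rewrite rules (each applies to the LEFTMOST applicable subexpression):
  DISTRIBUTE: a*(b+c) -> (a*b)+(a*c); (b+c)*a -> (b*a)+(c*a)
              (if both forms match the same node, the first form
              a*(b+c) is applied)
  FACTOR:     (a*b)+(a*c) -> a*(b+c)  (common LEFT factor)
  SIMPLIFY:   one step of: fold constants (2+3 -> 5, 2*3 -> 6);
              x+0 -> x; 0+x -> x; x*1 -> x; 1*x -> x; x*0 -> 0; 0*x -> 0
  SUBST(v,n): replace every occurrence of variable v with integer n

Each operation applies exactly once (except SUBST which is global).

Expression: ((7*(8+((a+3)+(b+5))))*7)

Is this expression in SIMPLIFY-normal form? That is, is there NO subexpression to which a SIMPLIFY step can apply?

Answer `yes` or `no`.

Expression: ((7*(8+((a+3)+(b+5))))*7)
Scanning for simplifiable subexpressions (pre-order)...
  at root: ((7*(8+((a+3)+(b+5))))*7) (not simplifiable)
  at L: (7*(8+((a+3)+(b+5)))) (not simplifiable)
  at LR: (8+((a+3)+(b+5))) (not simplifiable)
  at LRR: ((a+3)+(b+5)) (not simplifiable)
  at LRRL: (a+3) (not simplifiable)
  at LRRR: (b+5) (not simplifiable)
Result: no simplifiable subexpression found -> normal form.

Answer: yes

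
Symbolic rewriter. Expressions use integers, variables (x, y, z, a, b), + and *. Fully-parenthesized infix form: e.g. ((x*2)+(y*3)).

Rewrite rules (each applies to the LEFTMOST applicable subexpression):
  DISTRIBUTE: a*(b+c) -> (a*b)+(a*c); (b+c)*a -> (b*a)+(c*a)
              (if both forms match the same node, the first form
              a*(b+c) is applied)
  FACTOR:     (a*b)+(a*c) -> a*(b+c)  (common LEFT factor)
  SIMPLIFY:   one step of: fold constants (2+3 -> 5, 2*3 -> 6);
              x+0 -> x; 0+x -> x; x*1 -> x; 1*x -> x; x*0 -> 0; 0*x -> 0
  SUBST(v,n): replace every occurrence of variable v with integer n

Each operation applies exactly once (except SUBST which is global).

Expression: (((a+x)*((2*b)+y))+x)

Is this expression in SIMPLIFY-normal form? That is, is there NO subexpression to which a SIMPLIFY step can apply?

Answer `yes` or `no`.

Expression: (((a+x)*((2*b)+y))+x)
Scanning for simplifiable subexpressions (pre-order)...
  at root: (((a+x)*((2*b)+y))+x) (not simplifiable)
  at L: ((a+x)*((2*b)+y)) (not simplifiable)
  at LL: (a+x) (not simplifiable)
  at LR: ((2*b)+y) (not simplifiable)
  at LRL: (2*b) (not simplifiable)
Result: no simplifiable subexpression found -> normal form.

Answer: yes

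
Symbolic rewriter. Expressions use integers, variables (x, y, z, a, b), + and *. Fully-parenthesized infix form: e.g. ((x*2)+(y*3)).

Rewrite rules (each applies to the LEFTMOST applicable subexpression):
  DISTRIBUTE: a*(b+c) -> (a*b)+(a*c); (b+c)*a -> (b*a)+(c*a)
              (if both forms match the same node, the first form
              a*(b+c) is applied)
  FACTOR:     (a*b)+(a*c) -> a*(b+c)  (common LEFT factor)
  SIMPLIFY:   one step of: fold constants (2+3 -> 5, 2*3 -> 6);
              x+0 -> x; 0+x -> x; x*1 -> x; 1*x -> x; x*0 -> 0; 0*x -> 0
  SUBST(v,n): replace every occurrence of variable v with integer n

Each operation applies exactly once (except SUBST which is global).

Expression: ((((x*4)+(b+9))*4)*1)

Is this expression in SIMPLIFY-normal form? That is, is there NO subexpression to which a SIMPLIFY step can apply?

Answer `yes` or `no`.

Expression: ((((x*4)+(b+9))*4)*1)
Scanning for simplifiable subexpressions (pre-order)...
  at root: ((((x*4)+(b+9))*4)*1) (SIMPLIFIABLE)
  at L: (((x*4)+(b+9))*4) (not simplifiable)
  at LL: ((x*4)+(b+9)) (not simplifiable)
  at LLL: (x*4) (not simplifiable)
  at LLR: (b+9) (not simplifiable)
Found simplifiable subexpr at path root: ((((x*4)+(b+9))*4)*1)
One SIMPLIFY step would give: (((x*4)+(b+9))*4)
-> NOT in normal form.

Answer: no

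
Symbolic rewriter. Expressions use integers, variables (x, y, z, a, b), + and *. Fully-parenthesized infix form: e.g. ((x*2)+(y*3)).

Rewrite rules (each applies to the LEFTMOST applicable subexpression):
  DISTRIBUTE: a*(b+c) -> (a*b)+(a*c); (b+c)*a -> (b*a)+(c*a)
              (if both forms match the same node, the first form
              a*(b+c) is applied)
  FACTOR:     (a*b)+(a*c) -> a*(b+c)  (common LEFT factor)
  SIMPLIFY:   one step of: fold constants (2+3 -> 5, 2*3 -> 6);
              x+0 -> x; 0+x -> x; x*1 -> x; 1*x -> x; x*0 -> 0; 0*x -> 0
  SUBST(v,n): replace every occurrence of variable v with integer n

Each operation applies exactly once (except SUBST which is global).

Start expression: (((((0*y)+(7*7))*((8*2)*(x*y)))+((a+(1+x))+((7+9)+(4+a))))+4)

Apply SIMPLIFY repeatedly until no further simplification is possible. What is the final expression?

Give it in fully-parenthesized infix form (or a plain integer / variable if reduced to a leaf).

Start: (((((0*y)+(7*7))*((8*2)*(x*y)))+((a+(1+x))+((7+9)+(4+a))))+4)
Step 1: at LLLL: (0*y) -> 0; overall: (((((0*y)+(7*7))*((8*2)*(x*y)))+((a+(1+x))+((7+9)+(4+a))))+4) -> ((((0+(7*7))*((8*2)*(x*y)))+((a+(1+x))+((7+9)+(4+a))))+4)
Step 2: at LLL: (0+(7*7)) -> (7*7); overall: ((((0+(7*7))*((8*2)*(x*y)))+((a+(1+x))+((7+9)+(4+a))))+4) -> ((((7*7)*((8*2)*(x*y)))+((a+(1+x))+((7+9)+(4+a))))+4)
Step 3: at LLL: (7*7) -> 49; overall: ((((7*7)*((8*2)*(x*y)))+((a+(1+x))+((7+9)+(4+a))))+4) -> (((49*((8*2)*(x*y)))+((a+(1+x))+((7+9)+(4+a))))+4)
Step 4: at LLRL: (8*2) -> 16; overall: (((49*((8*2)*(x*y)))+((a+(1+x))+((7+9)+(4+a))))+4) -> (((49*(16*(x*y)))+((a+(1+x))+((7+9)+(4+a))))+4)
Step 5: at LRRL: (7+9) -> 16; overall: (((49*(16*(x*y)))+((a+(1+x))+((7+9)+(4+a))))+4) -> (((49*(16*(x*y)))+((a+(1+x))+(16+(4+a))))+4)
Fixed point: (((49*(16*(x*y)))+((a+(1+x))+(16+(4+a))))+4)

Answer: (((49*(16*(x*y)))+((a+(1+x))+(16+(4+a))))+4)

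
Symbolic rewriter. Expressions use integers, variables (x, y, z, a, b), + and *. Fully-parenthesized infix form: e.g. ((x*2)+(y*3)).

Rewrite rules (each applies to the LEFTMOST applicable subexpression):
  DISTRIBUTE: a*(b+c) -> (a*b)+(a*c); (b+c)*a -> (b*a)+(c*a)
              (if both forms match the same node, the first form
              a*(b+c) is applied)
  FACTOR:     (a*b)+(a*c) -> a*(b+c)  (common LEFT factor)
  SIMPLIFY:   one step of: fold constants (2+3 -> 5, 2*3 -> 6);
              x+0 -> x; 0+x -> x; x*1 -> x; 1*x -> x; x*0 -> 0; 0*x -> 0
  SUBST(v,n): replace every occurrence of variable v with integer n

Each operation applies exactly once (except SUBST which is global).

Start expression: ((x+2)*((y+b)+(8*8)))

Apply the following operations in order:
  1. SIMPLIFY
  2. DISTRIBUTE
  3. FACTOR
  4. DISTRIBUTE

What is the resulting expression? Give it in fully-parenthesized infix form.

Start: ((x+2)*((y+b)+(8*8)))
Apply SIMPLIFY at RR (target: (8*8)): ((x+2)*((y+b)+(8*8))) -> ((x+2)*((y+b)+64))
Apply DISTRIBUTE at root (target: ((x+2)*((y+b)+64))): ((x+2)*((y+b)+64)) -> (((x+2)*(y+b))+((x+2)*64))
Apply FACTOR at root (target: (((x+2)*(y+b))+((x+2)*64))): (((x+2)*(y+b))+((x+2)*64)) -> ((x+2)*((y+b)+64))
Apply DISTRIBUTE at root (target: ((x+2)*((y+b)+64))): ((x+2)*((y+b)+64)) -> (((x+2)*(y+b))+((x+2)*64))

Answer: (((x+2)*(y+b))+((x+2)*64))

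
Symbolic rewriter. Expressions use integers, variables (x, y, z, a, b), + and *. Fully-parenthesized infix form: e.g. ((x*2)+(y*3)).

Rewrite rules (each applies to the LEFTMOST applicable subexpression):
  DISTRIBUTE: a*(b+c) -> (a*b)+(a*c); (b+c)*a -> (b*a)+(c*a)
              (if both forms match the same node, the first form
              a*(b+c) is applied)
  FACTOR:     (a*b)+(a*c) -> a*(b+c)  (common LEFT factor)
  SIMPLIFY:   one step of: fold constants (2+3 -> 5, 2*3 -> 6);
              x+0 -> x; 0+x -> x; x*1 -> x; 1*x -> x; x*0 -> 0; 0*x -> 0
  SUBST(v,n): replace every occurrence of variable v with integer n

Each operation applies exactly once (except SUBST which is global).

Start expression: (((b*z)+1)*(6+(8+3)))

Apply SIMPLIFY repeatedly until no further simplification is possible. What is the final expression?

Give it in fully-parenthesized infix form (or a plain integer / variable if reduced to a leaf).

Start: (((b*z)+1)*(6+(8+3)))
Step 1: at RR: (8+3) -> 11; overall: (((b*z)+1)*(6+(8+3))) -> (((b*z)+1)*(6+11))
Step 2: at R: (6+11) -> 17; overall: (((b*z)+1)*(6+11)) -> (((b*z)+1)*17)
Fixed point: (((b*z)+1)*17)

Answer: (((b*z)+1)*17)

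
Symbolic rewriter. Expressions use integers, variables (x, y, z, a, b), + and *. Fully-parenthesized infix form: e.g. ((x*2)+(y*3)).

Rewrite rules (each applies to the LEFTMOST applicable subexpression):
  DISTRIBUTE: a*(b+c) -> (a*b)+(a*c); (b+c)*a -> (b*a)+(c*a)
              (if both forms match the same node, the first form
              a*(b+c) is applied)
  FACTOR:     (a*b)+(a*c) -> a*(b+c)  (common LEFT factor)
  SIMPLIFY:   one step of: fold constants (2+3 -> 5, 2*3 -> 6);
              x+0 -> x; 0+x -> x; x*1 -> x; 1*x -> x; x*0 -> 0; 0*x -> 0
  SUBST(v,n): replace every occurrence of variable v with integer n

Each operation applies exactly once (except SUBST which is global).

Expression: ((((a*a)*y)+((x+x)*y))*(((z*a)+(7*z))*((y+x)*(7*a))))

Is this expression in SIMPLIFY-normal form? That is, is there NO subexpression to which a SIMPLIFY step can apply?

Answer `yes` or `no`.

Expression: ((((a*a)*y)+((x+x)*y))*(((z*a)+(7*z))*((y+x)*(7*a))))
Scanning for simplifiable subexpressions (pre-order)...
  at root: ((((a*a)*y)+((x+x)*y))*(((z*a)+(7*z))*((y+x)*(7*a)))) (not simplifiable)
  at L: (((a*a)*y)+((x+x)*y)) (not simplifiable)
  at LL: ((a*a)*y) (not simplifiable)
  at LLL: (a*a) (not simplifiable)
  at LR: ((x+x)*y) (not simplifiable)
  at LRL: (x+x) (not simplifiable)
  at R: (((z*a)+(7*z))*((y+x)*(7*a))) (not simplifiable)
  at RL: ((z*a)+(7*z)) (not simplifiable)
  at RLL: (z*a) (not simplifiable)
  at RLR: (7*z) (not simplifiable)
  at RR: ((y+x)*(7*a)) (not simplifiable)
  at RRL: (y+x) (not simplifiable)
  at RRR: (7*a) (not simplifiable)
Result: no simplifiable subexpression found -> normal form.

Answer: yes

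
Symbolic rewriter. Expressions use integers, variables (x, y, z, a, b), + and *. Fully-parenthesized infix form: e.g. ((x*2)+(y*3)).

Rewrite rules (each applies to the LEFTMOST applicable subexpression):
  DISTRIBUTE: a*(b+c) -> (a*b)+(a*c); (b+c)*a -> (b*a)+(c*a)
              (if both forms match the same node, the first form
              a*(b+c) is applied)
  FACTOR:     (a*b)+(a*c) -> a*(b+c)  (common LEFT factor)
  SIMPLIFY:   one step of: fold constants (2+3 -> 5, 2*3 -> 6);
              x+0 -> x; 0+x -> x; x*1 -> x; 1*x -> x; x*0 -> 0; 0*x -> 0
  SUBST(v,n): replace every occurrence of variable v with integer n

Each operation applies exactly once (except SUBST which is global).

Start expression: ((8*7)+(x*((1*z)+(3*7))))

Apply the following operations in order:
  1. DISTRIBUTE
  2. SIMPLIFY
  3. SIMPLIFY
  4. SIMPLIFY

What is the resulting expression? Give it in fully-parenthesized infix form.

Answer: (56+((x*z)+(x*21)))

Derivation:
Start: ((8*7)+(x*((1*z)+(3*7))))
Apply DISTRIBUTE at R (target: (x*((1*z)+(3*7)))): ((8*7)+(x*((1*z)+(3*7)))) -> ((8*7)+((x*(1*z))+(x*(3*7))))
Apply SIMPLIFY at L (target: (8*7)): ((8*7)+((x*(1*z))+(x*(3*7)))) -> (56+((x*(1*z))+(x*(3*7))))
Apply SIMPLIFY at RLR (target: (1*z)): (56+((x*(1*z))+(x*(3*7)))) -> (56+((x*z)+(x*(3*7))))
Apply SIMPLIFY at RRR (target: (3*7)): (56+((x*z)+(x*(3*7)))) -> (56+((x*z)+(x*21)))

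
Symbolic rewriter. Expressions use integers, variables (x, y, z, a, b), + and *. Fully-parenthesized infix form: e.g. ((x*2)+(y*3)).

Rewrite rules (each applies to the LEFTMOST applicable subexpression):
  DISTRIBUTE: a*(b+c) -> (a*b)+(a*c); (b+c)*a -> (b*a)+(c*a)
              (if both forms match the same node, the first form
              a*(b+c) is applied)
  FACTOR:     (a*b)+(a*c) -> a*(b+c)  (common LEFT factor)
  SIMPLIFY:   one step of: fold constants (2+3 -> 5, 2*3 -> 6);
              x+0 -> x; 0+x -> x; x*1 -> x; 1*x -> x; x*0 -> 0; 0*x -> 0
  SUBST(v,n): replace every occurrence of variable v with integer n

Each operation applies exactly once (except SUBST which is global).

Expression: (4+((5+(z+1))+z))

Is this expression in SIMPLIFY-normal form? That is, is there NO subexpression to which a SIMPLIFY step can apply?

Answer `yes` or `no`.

Expression: (4+((5+(z+1))+z))
Scanning for simplifiable subexpressions (pre-order)...
  at root: (4+((5+(z+1))+z)) (not simplifiable)
  at R: ((5+(z+1))+z) (not simplifiable)
  at RL: (5+(z+1)) (not simplifiable)
  at RLR: (z+1) (not simplifiable)
Result: no simplifiable subexpression found -> normal form.

Answer: yes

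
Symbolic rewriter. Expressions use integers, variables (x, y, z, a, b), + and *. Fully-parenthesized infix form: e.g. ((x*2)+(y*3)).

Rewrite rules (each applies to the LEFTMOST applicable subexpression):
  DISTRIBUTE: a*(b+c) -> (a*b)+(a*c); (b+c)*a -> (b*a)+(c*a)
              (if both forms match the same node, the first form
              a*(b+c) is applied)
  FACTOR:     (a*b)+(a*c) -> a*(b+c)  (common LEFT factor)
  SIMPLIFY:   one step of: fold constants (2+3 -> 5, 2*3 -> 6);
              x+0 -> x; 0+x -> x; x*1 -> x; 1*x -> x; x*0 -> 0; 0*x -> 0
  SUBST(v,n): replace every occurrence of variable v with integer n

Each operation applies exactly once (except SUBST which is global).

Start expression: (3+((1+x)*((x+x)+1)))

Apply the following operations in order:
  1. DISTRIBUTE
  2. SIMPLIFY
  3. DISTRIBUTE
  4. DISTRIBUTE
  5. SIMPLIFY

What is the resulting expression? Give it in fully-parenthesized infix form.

Answer: (3+(((x+(x*x))+((1+x)*x))+(1+x)))

Derivation:
Start: (3+((1+x)*((x+x)+1)))
Apply DISTRIBUTE at R (target: ((1+x)*((x+x)+1))): (3+((1+x)*((x+x)+1))) -> (3+(((1+x)*(x+x))+((1+x)*1)))
Apply SIMPLIFY at RR (target: ((1+x)*1)): (3+(((1+x)*(x+x))+((1+x)*1))) -> (3+(((1+x)*(x+x))+(1+x)))
Apply DISTRIBUTE at RL (target: ((1+x)*(x+x))): (3+(((1+x)*(x+x))+(1+x))) -> (3+((((1+x)*x)+((1+x)*x))+(1+x)))
Apply DISTRIBUTE at RLL (target: ((1+x)*x)): (3+((((1+x)*x)+((1+x)*x))+(1+x))) -> (3+((((1*x)+(x*x))+((1+x)*x))+(1+x)))
Apply SIMPLIFY at RLLL (target: (1*x)): (3+((((1*x)+(x*x))+((1+x)*x))+(1+x))) -> (3+(((x+(x*x))+((1+x)*x))+(1+x)))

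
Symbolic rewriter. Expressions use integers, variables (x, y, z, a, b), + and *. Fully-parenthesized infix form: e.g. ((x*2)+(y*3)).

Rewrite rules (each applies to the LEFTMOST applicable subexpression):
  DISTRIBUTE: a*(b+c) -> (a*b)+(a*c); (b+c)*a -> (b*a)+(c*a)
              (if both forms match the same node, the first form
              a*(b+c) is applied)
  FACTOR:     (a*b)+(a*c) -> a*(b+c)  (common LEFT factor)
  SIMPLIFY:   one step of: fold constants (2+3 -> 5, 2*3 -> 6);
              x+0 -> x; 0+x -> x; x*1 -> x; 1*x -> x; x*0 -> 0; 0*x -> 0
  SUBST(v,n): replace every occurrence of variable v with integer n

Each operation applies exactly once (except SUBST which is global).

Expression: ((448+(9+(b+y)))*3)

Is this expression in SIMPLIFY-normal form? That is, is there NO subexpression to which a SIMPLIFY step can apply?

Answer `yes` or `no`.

Answer: yes

Derivation:
Expression: ((448+(9+(b+y)))*3)
Scanning for simplifiable subexpressions (pre-order)...
  at root: ((448+(9+(b+y)))*3) (not simplifiable)
  at L: (448+(9+(b+y))) (not simplifiable)
  at LR: (9+(b+y)) (not simplifiable)
  at LRR: (b+y) (not simplifiable)
Result: no simplifiable subexpression found -> normal form.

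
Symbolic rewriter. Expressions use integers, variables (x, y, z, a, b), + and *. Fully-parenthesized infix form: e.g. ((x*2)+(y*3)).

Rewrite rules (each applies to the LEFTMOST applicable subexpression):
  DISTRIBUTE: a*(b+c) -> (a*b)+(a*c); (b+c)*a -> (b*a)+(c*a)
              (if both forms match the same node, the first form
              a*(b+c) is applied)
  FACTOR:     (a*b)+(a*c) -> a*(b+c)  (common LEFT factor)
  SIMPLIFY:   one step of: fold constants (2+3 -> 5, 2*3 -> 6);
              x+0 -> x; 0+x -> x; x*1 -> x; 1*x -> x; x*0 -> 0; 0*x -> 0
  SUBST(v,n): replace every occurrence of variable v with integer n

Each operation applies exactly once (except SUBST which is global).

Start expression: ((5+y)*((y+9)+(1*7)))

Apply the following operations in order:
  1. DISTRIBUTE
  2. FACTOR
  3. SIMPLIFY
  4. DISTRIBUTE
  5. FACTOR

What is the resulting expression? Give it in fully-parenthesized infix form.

Start: ((5+y)*((y+9)+(1*7)))
Apply DISTRIBUTE at root (target: ((5+y)*((y+9)+(1*7)))): ((5+y)*((y+9)+(1*7))) -> (((5+y)*(y+9))+((5+y)*(1*7)))
Apply FACTOR at root (target: (((5+y)*(y+9))+((5+y)*(1*7)))): (((5+y)*(y+9))+((5+y)*(1*7))) -> ((5+y)*((y+9)+(1*7)))
Apply SIMPLIFY at RR (target: (1*7)): ((5+y)*((y+9)+(1*7))) -> ((5+y)*((y+9)+7))
Apply DISTRIBUTE at root (target: ((5+y)*((y+9)+7))): ((5+y)*((y+9)+7)) -> (((5+y)*(y+9))+((5+y)*7))
Apply FACTOR at root (target: (((5+y)*(y+9))+((5+y)*7))): (((5+y)*(y+9))+((5+y)*7)) -> ((5+y)*((y+9)+7))

Answer: ((5+y)*((y+9)+7))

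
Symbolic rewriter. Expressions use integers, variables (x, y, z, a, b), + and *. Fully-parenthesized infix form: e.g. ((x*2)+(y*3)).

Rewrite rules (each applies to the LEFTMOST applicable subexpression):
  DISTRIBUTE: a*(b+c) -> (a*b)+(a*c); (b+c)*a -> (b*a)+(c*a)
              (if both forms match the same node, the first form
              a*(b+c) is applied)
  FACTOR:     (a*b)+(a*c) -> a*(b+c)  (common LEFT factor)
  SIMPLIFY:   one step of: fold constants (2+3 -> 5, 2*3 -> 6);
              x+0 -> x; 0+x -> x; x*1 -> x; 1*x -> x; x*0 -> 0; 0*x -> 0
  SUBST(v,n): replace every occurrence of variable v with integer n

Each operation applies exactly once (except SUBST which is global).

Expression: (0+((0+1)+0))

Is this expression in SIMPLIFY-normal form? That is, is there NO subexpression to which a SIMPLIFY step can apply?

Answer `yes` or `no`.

Expression: (0+((0+1)+0))
Scanning for simplifiable subexpressions (pre-order)...
  at root: (0+((0+1)+0)) (SIMPLIFIABLE)
  at R: ((0+1)+0) (SIMPLIFIABLE)
  at RL: (0+1) (SIMPLIFIABLE)
Found simplifiable subexpr at path root: (0+((0+1)+0))
One SIMPLIFY step would give: ((0+1)+0)
-> NOT in normal form.

Answer: no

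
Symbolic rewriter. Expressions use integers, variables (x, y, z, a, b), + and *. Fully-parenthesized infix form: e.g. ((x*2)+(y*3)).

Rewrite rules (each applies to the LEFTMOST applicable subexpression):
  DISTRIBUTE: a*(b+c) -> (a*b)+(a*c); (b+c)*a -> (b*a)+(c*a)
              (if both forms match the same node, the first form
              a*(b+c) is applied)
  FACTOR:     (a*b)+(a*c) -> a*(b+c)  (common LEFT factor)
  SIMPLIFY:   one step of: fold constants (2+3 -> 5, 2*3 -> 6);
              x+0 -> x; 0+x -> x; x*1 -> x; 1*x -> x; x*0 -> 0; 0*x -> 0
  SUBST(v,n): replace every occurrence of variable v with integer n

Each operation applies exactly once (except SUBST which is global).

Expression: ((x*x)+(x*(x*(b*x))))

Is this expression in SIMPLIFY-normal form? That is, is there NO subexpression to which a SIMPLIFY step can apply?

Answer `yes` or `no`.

Expression: ((x*x)+(x*(x*(b*x))))
Scanning for simplifiable subexpressions (pre-order)...
  at root: ((x*x)+(x*(x*(b*x)))) (not simplifiable)
  at L: (x*x) (not simplifiable)
  at R: (x*(x*(b*x))) (not simplifiable)
  at RR: (x*(b*x)) (not simplifiable)
  at RRR: (b*x) (not simplifiable)
Result: no simplifiable subexpression found -> normal form.

Answer: yes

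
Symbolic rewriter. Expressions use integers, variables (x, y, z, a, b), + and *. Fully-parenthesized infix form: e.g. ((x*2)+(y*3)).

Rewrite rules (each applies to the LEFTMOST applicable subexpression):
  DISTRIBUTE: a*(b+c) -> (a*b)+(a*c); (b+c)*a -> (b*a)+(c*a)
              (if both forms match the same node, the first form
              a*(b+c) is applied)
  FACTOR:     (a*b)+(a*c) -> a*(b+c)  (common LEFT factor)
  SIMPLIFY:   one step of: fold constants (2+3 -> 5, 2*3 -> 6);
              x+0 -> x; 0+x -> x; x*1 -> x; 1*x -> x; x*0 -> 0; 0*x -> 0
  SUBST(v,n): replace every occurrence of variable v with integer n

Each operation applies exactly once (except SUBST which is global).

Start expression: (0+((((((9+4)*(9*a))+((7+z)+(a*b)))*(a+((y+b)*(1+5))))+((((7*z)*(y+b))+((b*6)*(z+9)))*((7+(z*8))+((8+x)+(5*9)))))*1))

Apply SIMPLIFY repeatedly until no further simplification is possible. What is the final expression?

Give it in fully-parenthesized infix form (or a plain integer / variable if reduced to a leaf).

Start: (0+((((((9+4)*(9*a))+((7+z)+(a*b)))*(a+((y+b)*(1+5))))+((((7*z)*(y+b))+((b*6)*(z+9)))*((7+(z*8))+((8+x)+(5*9)))))*1))
Step 1: at root: (0+((((((9+4)*(9*a))+((7+z)+(a*b)))*(a+((y+b)*(1+5))))+((((7*z)*(y+b))+((b*6)*(z+9)))*((7+(z*8))+((8+x)+(5*9)))))*1)) -> ((((((9+4)*(9*a))+((7+z)+(a*b)))*(a+((y+b)*(1+5))))+((((7*z)*(y+b))+((b*6)*(z+9)))*((7+(z*8))+((8+x)+(5*9)))))*1); overall: (0+((((((9+4)*(9*a))+((7+z)+(a*b)))*(a+((y+b)*(1+5))))+((((7*z)*(y+b))+((b*6)*(z+9)))*((7+(z*8))+((8+x)+(5*9)))))*1)) -> ((((((9+4)*(9*a))+((7+z)+(a*b)))*(a+((y+b)*(1+5))))+((((7*z)*(y+b))+((b*6)*(z+9)))*((7+(z*8))+((8+x)+(5*9)))))*1)
Step 2: at root: ((((((9+4)*(9*a))+((7+z)+(a*b)))*(a+((y+b)*(1+5))))+((((7*z)*(y+b))+((b*6)*(z+9)))*((7+(z*8))+((8+x)+(5*9)))))*1) -> (((((9+4)*(9*a))+((7+z)+(a*b)))*(a+((y+b)*(1+5))))+((((7*z)*(y+b))+((b*6)*(z+9)))*((7+(z*8))+((8+x)+(5*9))))); overall: ((((((9+4)*(9*a))+((7+z)+(a*b)))*(a+((y+b)*(1+5))))+((((7*z)*(y+b))+((b*6)*(z+9)))*((7+(z*8))+((8+x)+(5*9)))))*1) -> (((((9+4)*(9*a))+((7+z)+(a*b)))*(a+((y+b)*(1+5))))+((((7*z)*(y+b))+((b*6)*(z+9)))*((7+(z*8))+((8+x)+(5*9)))))
Step 3: at LLLL: (9+4) -> 13; overall: (((((9+4)*(9*a))+((7+z)+(a*b)))*(a+((y+b)*(1+5))))+((((7*z)*(y+b))+((b*6)*(z+9)))*((7+(z*8))+((8+x)+(5*9))))) -> ((((13*(9*a))+((7+z)+(a*b)))*(a+((y+b)*(1+5))))+((((7*z)*(y+b))+((b*6)*(z+9)))*((7+(z*8))+((8+x)+(5*9)))))
Step 4: at LRRR: (1+5) -> 6; overall: ((((13*(9*a))+((7+z)+(a*b)))*(a+((y+b)*(1+5))))+((((7*z)*(y+b))+((b*6)*(z+9)))*((7+(z*8))+((8+x)+(5*9))))) -> ((((13*(9*a))+((7+z)+(a*b)))*(a+((y+b)*6)))+((((7*z)*(y+b))+((b*6)*(z+9)))*((7+(z*8))+((8+x)+(5*9)))))
Step 5: at RRRR: (5*9) -> 45; overall: ((((13*(9*a))+((7+z)+(a*b)))*(a+((y+b)*6)))+((((7*z)*(y+b))+((b*6)*(z+9)))*((7+(z*8))+((8+x)+(5*9))))) -> ((((13*(9*a))+((7+z)+(a*b)))*(a+((y+b)*6)))+((((7*z)*(y+b))+((b*6)*(z+9)))*((7+(z*8))+((8+x)+45))))
Fixed point: ((((13*(9*a))+((7+z)+(a*b)))*(a+((y+b)*6)))+((((7*z)*(y+b))+((b*6)*(z+9)))*((7+(z*8))+((8+x)+45))))

Answer: ((((13*(9*a))+((7+z)+(a*b)))*(a+((y+b)*6)))+((((7*z)*(y+b))+((b*6)*(z+9)))*((7+(z*8))+((8+x)+45))))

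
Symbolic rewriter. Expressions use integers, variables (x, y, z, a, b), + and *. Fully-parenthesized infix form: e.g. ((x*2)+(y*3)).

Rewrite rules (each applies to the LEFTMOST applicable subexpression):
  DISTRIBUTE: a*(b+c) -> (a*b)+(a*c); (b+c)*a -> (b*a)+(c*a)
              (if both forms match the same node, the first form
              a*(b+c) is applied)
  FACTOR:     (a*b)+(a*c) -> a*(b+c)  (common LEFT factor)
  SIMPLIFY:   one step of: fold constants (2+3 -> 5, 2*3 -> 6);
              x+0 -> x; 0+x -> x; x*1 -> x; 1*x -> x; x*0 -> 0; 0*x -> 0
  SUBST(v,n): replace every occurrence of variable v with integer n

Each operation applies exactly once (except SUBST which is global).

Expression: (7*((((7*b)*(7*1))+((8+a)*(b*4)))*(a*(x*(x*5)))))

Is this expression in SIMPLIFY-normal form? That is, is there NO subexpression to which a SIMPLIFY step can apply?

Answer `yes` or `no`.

Expression: (7*((((7*b)*(7*1))+((8+a)*(b*4)))*(a*(x*(x*5)))))
Scanning for simplifiable subexpressions (pre-order)...
  at root: (7*((((7*b)*(7*1))+((8+a)*(b*4)))*(a*(x*(x*5))))) (not simplifiable)
  at R: ((((7*b)*(7*1))+((8+a)*(b*4)))*(a*(x*(x*5)))) (not simplifiable)
  at RL: (((7*b)*(7*1))+((8+a)*(b*4))) (not simplifiable)
  at RLL: ((7*b)*(7*1)) (not simplifiable)
  at RLLL: (7*b) (not simplifiable)
  at RLLR: (7*1) (SIMPLIFIABLE)
  at RLR: ((8+a)*(b*4)) (not simplifiable)
  at RLRL: (8+a) (not simplifiable)
  at RLRR: (b*4) (not simplifiable)
  at RR: (a*(x*(x*5))) (not simplifiable)
  at RRR: (x*(x*5)) (not simplifiable)
  at RRRR: (x*5) (not simplifiable)
Found simplifiable subexpr at path RLLR: (7*1)
One SIMPLIFY step would give: (7*((((7*b)*7)+((8+a)*(b*4)))*(a*(x*(x*5)))))
-> NOT in normal form.

Answer: no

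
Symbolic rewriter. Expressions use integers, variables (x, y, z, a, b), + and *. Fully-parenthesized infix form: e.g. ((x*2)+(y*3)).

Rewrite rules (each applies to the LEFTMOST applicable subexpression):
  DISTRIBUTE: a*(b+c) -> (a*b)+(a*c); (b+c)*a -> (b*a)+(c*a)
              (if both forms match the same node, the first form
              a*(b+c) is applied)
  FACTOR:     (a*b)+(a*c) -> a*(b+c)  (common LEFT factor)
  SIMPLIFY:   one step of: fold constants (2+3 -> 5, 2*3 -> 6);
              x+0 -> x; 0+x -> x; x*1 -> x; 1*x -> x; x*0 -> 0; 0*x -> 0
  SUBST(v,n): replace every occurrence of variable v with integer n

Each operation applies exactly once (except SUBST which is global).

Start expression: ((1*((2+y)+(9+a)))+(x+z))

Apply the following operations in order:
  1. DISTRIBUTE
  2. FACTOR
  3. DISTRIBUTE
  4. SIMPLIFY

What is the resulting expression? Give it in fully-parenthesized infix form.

Start: ((1*((2+y)+(9+a)))+(x+z))
Apply DISTRIBUTE at L (target: (1*((2+y)+(9+a)))): ((1*((2+y)+(9+a)))+(x+z)) -> (((1*(2+y))+(1*(9+a)))+(x+z))
Apply FACTOR at L (target: ((1*(2+y))+(1*(9+a)))): (((1*(2+y))+(1*(9+a)))+(x+z)) -> ((1*((2+y)+(9+a)))+(x+z))
Apply DISTRIBUTE at L (target: (1*((2+y)+(9+a)))): ((1*((2+y)+(9+a)))+(x+z)) -> (((1*(2+y))+(1*(9+a)))+(x+z))
Apply SIMPLIFY at LL (target: (1*(2+y))): (((1*(2+y))+(1*(9+a)))+(x+z)) -> (((2+y)+(1*(9+a)))+(x+z))

Answer: (((2+y)+(1*(9+a)))+(x+z))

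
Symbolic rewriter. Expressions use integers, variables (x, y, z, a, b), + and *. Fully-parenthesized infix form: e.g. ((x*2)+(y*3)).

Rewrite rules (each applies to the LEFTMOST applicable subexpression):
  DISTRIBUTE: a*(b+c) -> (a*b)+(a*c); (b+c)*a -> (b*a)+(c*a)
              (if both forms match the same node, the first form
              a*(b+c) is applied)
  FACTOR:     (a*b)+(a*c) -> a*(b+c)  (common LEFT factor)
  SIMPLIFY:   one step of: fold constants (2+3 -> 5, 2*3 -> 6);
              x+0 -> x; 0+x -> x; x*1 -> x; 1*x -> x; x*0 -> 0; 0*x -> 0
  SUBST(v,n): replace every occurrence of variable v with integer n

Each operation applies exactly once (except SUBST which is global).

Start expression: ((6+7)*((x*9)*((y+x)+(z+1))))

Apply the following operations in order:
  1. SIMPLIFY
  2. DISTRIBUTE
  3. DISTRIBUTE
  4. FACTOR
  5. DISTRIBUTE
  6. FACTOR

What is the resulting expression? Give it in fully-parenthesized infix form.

Start: ((6+7)*((x*9)*((y+x)+(z+1))))
Apply SIMPLIFY at L (target: (6+7)): ((6+7)*((x*9)*((y+x)+(z+1)))) -> (13*((x*9)*((y+x)+(z+1))))
Apply DISTRIBUTE at R (target: ((x*9)*((y+x)+(z+1)))): (13*((x*9)*((y+x)+(z+1)))) -> (13*(((x*9)*(y+x))+((x*9)*(z+1))))
Apply DISTRIBUTE at root (target: (13*(((x*9)*(y+x))+((x*9)*(z+1))))): (13*(((x*9)*(y+x))+((x*9)*(z+1)))) -> ((13*((x*9)*(y+x)))+(13*((x*9)*(z+1))))
Apply FACTOR at root (target: ((13*((x*9)*(y+x)))+(13*((x*9)*(z+1))))): ((13*((x*9)*(y+x)))+(13*((x*9)*(z+1)))) -> (13*(((x*9)*(y+x))+((x*9)*(z+1))))
Apply DISTRIBUTE at root (target: (13*(((x*9)*(y+x))+((x*9)*(z+1))))): (13*(((x*9)*(y+x))+((x*9)*(z+1)))) -> ((13*((x*9)*(y+x)))+(13*((x*9)*(z+1))))
Apply FACTOR at root (target: ((13*((x*9)*(y+x)))+(13*((x*9)*(z+1))))): ((13*((x*9)*(y+x)))+(13*((x*9)*(z+1)))) -> (13*(((x*9)*(y+x))+((x*9)*(z+1))))

Answer: (13*(((x*9)*(y+x))+((x*9)*(z+1))))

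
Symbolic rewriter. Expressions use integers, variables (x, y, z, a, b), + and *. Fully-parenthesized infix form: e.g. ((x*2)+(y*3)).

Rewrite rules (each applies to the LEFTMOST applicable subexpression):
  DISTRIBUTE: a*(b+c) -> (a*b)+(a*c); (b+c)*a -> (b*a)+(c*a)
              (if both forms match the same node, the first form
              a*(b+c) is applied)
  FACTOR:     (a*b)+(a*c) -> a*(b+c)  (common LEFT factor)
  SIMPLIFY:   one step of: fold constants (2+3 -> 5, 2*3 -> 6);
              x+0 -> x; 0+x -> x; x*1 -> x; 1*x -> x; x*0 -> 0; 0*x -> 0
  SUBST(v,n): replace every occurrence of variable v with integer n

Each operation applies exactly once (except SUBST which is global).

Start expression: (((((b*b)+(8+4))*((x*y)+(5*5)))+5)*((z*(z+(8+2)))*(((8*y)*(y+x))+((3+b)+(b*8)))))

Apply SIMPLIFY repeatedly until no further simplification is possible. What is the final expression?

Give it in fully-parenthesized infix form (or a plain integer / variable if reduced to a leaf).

Start: (((((b*b)+(8+4))*((x*y)+(5*5)))+5)*((z*(z+(8+2)))*(((8*y)*(y+x))+((3+b)+(b*8)))))
Step 1: at LLLR: (8+4) -> 12; overall: (((((b*b)+(8+4))*((x*y)+(5*5)))+5)*((z*(z+(8+2)))*(((8*y)*(y+x))+((3+b)+(b*8))))) -> (((((b*b)+12)*((x*y)+(5*5)))+5)*((z*(z+(8+2)))*(((8*y)*(y+x))+((3+b)+(b*8)))))
Step 2: at LLRR: (5*5) -> 25; overall: (((((b*b)+12)*((x*y)+(5*5)))+5)*((z*(z+(8+2)))*(((8*y)*(y+x))+((3+b)+(b*8))))) -> (((((b*b)+12)*((x*y)+25))+5)*((z*(z+(8+2)))*(((8*y)*(y+x))+((3+b)+(b*8)))))
Step 3: at RLRR: (8+2) -> 10; overall: (((((b*b)+12)*((x*y)+25))+5)*((z*(z+(8+2)))*(((8*y)*(y+x))+((3+b)+(b*8))))) -> (((((b*b)+12)*((x*y)+25))+5)*((z*(z+10))*(((8*y)*(y+x))+((3+b)+(b*8)))))
Fixed point: (((((b*b)+12)*((x*y)+25))+5)*((z*(z+10))*(((8*y)*(y+x))+((3+b)+(b*8)))))

Answer: (((((b*b)+12)*((x*y)+25))+5)*((z*(z+10))*(((8*y)*(y+x))+((3+b)+(b*8)))))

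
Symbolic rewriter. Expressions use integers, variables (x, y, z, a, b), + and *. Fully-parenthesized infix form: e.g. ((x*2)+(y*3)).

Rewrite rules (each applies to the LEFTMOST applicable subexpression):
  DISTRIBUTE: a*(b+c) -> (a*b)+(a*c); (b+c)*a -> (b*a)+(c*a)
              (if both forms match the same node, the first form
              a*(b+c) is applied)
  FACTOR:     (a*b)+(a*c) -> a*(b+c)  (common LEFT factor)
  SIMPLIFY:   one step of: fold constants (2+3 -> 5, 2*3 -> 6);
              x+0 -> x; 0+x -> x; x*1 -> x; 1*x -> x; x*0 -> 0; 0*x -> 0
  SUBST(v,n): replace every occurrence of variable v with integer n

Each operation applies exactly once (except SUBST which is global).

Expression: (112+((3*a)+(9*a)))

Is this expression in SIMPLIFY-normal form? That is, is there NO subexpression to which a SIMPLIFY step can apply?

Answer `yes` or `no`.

Expression: (112+((3*a)+(9*a)))
Scanning for simplifiable subexpressions (pre-order)...
  at root: (112+((3*a)+(9*a))) (not simplifiable)
  at R: ((3*a)+(9*a)) (not simplifiable)
  at RL: (3*a) (not simplifiable)
  at RR: (9*a) (not simplifiable)
Result: no simplifiable subexpression found -> normal form.

Answer: yes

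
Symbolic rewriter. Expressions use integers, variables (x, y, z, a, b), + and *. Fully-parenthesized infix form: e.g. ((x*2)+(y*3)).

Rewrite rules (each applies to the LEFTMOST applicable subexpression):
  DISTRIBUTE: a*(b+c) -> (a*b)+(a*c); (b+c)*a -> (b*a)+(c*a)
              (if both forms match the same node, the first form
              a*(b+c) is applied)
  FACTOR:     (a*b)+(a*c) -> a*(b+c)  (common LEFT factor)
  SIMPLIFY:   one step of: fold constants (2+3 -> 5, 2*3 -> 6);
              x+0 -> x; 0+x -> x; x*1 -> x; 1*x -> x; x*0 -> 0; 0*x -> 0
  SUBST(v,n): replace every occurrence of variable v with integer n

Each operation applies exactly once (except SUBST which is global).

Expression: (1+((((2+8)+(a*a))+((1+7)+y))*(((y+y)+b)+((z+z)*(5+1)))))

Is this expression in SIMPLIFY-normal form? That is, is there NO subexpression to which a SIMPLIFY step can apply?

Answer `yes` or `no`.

Expression: (1+((((2+8)+(a*a))+((1+7)+y))*(((y+y)+b)+((z+z)*(5+1)))))
Scanning for simplifiable subexpressions (pre-order)...
  at root: (1+((((2+8)+(a*a))+((1+7)+y))*(((y+y)+b)+((z+z)*(5+1))))) (not simplifiable)
  at R: ((((2+8)+(a*a))+((1+7)+y))*(((y+y)+b)+((z+z)*(5+1)))) (not simplifiable)
  at RL: (((2+8)+(a*a))+((1+7)+y)) (not simplifiable)
  at RLL: ((2+8)+(a*a)) (not simplifiable)
  at RLLL: (2+8) (SIMPLIFIABLE)
  at RLLR: (a*a) (not simplifiable)
  at RLR: ((1+7)+y) (not simplifiable)
  at RLRL: (1+7) (SIMPLIFIABLE)
  at RR: (((y+y)+b)+((z+z)*(5+1))) (not simplifiable)
  at RRL: ((y+y)+b) (not simplifiable)
  at RRLL: (y+y) (not simplifiable)
  at RRR: ((z+z)*(5+1)) (not simplifiable)
  at RRRL: (z+z) (not simplifiable)
  at RRRR: (5+1) (SIMPLIFIABLE)
Found simplifiable subexpr at path RLLL: (2+8)
One SIMPLIFY step would give: (1+(((10+(a*a))+((1+7)+y))*(((y+y)+b)+((z+z)*(5+1)))))
-> NOT in normal form.

Answer: no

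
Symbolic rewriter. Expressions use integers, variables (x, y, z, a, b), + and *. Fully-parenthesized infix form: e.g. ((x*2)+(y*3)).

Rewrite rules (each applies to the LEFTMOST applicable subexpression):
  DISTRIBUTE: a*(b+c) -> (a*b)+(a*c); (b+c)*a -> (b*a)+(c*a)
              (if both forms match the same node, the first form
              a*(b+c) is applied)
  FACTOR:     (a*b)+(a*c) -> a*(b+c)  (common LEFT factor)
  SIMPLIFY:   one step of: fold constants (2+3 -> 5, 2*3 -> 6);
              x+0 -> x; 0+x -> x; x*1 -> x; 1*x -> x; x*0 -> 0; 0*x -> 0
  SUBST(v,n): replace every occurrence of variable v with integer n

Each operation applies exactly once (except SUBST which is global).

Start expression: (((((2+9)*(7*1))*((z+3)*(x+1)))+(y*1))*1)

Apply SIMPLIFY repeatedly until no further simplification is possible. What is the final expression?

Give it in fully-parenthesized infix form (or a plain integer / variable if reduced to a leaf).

Answer: ((77*((z+3)*(x+1)))+y)

Derivation:
Start: (((((2+9)*(7*1))*((z+3)*(x+1)))+(y*1))*1)
Step 1: at root: (((((2+9)*(7*1))*((z+3)*(x+1)))+(y*1))*1) -> ((((2+9)*(7*1))*((z+3)*(x+1)))+(y*1)); overall: (((((2+9)*(7*1))*((z+3)*(x+1)))+(y*1))*1) -> ((((2+9)*(7*1))*((z+3)*(x+1)))+(y*1))
Step 2: at LLL: (2+9) -> 11; overall: ((((2+9)*(7*1))*((z+3)*(x+1)))+(y*1)) -> (((11*(7*1))*((z+3)*(x+1)))+(y*1))
Step 3: at LLR: (7*1) -> 7; overall: (((11*(7*1))*((z+3)*(x+1)))+(y*1)) -> (((11*7)*((z+3)*(x+1)))+(y*1))
Step 4: at LL: (11*7) -> 77; overall: (((11*7)*((z+3)*(x+1)))+(y*1)) -> ((77*((z+3)*(x+1)))+(y*1))
Step 5: at R: (y*1) -> y; overall: ((77*((z+3)*(x+1)))+(y*1)) -> ((77*((z+3)*(x+1)))+y)
Fixed point: ((77*((z+3)*(x+1)))+y)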